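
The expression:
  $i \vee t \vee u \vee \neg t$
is always true.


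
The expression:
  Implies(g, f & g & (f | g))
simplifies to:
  f | ~g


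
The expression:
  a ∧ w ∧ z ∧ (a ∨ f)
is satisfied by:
  {a: True, z: True, w: True}


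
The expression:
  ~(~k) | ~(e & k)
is always true.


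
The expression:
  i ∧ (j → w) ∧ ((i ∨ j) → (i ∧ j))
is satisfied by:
  {i: True, j: True, w: True}


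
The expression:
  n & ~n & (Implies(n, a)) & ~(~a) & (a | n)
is never true.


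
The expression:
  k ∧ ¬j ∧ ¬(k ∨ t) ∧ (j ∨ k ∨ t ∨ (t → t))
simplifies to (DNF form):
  False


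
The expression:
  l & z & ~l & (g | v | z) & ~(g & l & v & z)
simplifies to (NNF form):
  False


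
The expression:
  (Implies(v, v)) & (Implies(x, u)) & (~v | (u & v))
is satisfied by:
  {u: True, v: False, x: False}
  {x: True, u: True, v: False}
  {u: True, v: True, x: False}
  {x: True, u: True, v: True}
  {x: False, v: False, u: False}


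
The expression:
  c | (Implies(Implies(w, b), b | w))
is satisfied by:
  {b: True, c: True, w: True}
  {b: True, c: True, w: False}
  {b: True, w: True, c: False}
  {b: True, w: False, c: False}
  {c: True, w: True, b: False}
  {c: True, w: False, b: False}
  {w: True, c: False, b: False}


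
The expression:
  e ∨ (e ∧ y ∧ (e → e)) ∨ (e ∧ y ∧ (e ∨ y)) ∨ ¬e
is always true.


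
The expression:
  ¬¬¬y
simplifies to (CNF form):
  ¬y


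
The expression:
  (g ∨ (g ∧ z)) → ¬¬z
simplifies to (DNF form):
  z ∨ ¬g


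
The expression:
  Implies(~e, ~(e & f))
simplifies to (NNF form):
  True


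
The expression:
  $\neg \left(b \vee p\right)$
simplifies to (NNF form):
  $\neg b \wedge \neg p$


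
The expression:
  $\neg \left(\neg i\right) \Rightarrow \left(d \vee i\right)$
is always true.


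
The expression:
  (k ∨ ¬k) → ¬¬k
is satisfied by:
  {k: True}


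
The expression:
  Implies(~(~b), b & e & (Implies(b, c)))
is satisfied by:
  {e: True, c: True, b: False}
  {e: True, c: False, b: False}
  {c: True, e: False, b: False}
  {e: False, c: False, b: False}
  {b: True, e: True, c: True}


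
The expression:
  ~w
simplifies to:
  ~w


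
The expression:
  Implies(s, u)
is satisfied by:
  {u: True, s: False}
  {s: False, u: False}
  {s: True, u: True}


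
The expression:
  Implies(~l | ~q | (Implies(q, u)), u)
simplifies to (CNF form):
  (l | u) & (q | u)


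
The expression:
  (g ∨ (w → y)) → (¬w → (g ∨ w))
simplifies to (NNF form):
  g ∨ w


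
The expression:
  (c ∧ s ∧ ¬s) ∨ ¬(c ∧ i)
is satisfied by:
  {c: False, i: False}
  {i: True, c: False}
  {c: True, i: False}


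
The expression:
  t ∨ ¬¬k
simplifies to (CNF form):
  k ∨ t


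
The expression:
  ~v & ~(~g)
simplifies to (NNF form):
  g & ~v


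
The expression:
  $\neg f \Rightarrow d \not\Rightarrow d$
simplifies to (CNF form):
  $f$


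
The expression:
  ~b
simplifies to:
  ~b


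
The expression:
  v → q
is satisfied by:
  {q: True, v: False}
  {v: False, q: False}
  {v: True, q: True}


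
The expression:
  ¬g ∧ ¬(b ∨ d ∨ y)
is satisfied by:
  {g: False, d: False, y: False, b: False}


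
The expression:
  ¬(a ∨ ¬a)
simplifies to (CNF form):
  False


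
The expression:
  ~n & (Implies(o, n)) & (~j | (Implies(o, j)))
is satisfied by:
  {n: False, o: False}


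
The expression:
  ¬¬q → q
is always true.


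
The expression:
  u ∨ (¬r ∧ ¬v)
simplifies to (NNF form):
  u ∨ (¬r ∧ ¬v)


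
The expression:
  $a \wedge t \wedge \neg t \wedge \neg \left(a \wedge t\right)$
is never true.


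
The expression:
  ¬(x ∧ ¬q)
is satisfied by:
  {q: True, x: False}
  {x: False, q: False}
  {x: True, q: True}


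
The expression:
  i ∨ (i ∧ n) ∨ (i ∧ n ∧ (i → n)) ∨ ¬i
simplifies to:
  True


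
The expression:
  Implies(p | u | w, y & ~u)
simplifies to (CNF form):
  ~u & (y | ~p) & (y | ~w)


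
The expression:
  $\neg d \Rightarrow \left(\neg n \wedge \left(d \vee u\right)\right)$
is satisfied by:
  {d: True, u: True, n: False}
  {d: True, n: False, u: False}
  {d: True, u: True, n: True}
  {d: True, n: True, u: False}
  {u: True, n: False, d: False}


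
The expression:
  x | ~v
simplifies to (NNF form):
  x | ~v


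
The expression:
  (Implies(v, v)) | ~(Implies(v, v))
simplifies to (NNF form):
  True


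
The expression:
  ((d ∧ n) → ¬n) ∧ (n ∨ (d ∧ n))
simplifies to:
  n ∧ ¬d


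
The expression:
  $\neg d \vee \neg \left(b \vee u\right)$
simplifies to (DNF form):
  $\left(\neg b \wedge \neg u\right) \vee \neg d$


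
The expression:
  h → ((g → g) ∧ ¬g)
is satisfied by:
  {h: False, g: False}
  {g: True, h: False}
  {h: True, g: False}


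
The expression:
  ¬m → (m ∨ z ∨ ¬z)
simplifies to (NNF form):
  True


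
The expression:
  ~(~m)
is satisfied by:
  {m: True}


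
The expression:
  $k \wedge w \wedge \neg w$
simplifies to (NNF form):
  $\text{False}$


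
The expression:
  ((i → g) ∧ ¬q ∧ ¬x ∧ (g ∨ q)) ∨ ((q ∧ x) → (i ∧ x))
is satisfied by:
  {i: True, q: False, x: False}
  {q: False, x: False, i: False}
  {i: True, x: True, q: False}
  {x: True, q: False, i: False}
  {i: True, q: True, x: False}
  {q: True, i: False, x: False}
  {i: True, x: True, q: True}


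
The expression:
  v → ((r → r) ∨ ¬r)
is always true.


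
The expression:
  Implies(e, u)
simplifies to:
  u | ~e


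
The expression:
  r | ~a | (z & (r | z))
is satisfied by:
  {r: True, z: True, a: False}
  {r: True, z: False, a: False}
  {z: True, r: False, a: False}
  {r: False, z: False, a: False}
  {r: True, a: True, z: True}
  {r: True, a: True, z: False}
  {a: True, z: True, r: False}


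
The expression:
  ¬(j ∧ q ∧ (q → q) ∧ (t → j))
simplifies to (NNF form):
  ¬j ∨ ¬q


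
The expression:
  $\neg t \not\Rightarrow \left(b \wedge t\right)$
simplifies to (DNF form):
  $\neg t$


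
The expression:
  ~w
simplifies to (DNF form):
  ~w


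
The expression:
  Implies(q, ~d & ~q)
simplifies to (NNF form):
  ~q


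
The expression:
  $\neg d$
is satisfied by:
  {d: False}


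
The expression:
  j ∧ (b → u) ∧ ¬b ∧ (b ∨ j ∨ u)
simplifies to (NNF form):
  j ∧ ¬b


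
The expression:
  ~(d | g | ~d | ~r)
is never true.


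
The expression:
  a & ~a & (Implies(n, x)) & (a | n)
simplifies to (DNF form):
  False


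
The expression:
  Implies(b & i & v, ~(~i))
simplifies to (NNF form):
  True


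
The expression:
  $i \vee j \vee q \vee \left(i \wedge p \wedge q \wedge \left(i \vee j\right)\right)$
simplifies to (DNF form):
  $i \vee j \vee q$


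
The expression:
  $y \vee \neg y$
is always true.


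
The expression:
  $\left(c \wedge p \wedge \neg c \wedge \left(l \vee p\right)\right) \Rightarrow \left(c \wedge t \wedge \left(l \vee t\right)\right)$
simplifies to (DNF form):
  $\text{True}$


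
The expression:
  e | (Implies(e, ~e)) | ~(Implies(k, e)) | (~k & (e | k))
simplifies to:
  True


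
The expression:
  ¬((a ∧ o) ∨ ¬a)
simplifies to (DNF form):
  a ∧ ¬o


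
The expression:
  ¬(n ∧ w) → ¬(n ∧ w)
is always true.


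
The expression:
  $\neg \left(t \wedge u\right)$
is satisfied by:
  {u: False, t: False}
  {t: True, u: False}
  {u: True, t: False}


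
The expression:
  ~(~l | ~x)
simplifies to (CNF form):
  l & x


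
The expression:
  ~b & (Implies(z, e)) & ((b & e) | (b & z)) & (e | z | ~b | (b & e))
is never true.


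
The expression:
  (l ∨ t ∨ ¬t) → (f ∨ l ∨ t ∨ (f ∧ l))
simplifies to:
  f ∨ l ∨ t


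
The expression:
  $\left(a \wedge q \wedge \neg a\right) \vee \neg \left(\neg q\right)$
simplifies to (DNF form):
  $q$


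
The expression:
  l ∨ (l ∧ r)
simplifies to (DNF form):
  l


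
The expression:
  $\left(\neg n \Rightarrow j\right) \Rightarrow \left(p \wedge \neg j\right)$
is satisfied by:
  {p: True, j: False, n: False}
  {p: False, j: False, n: False}
  {n: True, p: True, j: False}


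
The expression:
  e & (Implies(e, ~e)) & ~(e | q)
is never true.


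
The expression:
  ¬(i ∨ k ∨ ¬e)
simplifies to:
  e ∧ ¬i ∧ ¬k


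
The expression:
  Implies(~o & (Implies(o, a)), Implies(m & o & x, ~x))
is always true.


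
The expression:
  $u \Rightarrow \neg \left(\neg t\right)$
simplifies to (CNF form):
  $t \vee \neg u$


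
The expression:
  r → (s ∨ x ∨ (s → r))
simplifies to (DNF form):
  True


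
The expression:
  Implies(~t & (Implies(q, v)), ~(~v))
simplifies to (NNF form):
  q | t | v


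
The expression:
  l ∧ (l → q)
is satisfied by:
  {q: True, l: True}


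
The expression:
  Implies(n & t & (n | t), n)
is always true.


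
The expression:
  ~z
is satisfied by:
  {z: False}


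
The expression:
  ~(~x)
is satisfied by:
  {x: True}


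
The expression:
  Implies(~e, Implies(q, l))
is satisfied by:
  {l: True, e: True, q: False}
  {l: True, e: False, q: False}
  {e: True, l: False, q: False}
  {l: False, e: False, q: False}
  {q: True, l: True, e: True}
  {q: True, l: True, e: False}
  {q: True, e: True, l: False}


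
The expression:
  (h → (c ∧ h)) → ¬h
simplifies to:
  ¬c ∨ ¬h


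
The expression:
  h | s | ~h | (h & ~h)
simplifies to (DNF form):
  True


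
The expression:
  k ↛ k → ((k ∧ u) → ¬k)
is always true.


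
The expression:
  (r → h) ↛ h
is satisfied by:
  {r: False, h: False}


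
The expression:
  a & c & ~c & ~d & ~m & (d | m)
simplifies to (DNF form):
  False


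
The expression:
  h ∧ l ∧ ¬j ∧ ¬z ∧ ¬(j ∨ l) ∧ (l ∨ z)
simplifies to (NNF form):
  False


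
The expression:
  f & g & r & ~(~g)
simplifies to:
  f & g & r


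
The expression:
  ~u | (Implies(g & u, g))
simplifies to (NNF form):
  True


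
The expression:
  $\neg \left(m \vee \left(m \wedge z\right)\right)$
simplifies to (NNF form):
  $\neg m$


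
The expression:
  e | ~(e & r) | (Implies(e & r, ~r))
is always true.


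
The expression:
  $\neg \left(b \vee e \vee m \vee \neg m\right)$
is never true.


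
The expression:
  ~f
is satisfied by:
  {f: False}


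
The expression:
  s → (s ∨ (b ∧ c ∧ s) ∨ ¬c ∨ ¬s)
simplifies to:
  True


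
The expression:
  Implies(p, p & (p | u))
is always true.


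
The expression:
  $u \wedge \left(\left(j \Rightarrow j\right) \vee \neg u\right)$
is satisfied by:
  {u: True}


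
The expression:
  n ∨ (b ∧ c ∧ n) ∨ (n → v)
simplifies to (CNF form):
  True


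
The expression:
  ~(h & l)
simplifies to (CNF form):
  ~h | ~l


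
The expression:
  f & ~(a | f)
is never true.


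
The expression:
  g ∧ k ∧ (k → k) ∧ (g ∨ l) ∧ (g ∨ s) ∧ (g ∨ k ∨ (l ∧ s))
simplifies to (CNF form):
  g ∧ k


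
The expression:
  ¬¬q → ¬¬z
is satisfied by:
  {z: True, q: False}
  {q: False, z: False}
  {q: True, z: True}


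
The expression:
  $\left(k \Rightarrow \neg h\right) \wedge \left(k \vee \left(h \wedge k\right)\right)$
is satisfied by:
  {k: True, h: False}


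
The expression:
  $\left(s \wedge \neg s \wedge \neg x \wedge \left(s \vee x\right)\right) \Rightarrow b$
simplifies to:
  $\text{True}$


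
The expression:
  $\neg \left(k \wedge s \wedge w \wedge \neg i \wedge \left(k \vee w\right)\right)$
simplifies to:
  $i \vee \neg k \vee \neg s \vee \neg w$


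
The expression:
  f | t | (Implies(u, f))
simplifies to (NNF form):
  f | t | ~u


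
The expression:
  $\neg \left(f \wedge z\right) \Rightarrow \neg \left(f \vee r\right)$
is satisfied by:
  {z: True, f: False, r: False}
  {f: False, r: False, z: False}
  {z: True, f: True, r: False}
  {r: True, z: True, f: True}


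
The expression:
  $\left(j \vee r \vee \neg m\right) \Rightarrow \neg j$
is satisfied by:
  {j: False}


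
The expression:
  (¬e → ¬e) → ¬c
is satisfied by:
  {c: False}


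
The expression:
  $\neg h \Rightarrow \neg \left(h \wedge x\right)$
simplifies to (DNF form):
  $\text{True}$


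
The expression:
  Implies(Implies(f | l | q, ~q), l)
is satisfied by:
  {q: True, l: True}
  {q: True, l: False}
  {l: True, q: False}


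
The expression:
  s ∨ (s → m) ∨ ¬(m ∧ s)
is always true.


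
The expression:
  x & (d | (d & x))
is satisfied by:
  {d: True, x: True}


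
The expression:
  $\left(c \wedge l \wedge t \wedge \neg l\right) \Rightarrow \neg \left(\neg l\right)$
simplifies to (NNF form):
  $\text{True}$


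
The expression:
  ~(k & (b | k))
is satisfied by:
  {k: False}


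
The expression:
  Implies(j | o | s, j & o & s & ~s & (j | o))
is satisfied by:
  {o: False, j: False, s: False}


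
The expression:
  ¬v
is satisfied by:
  {v: False}


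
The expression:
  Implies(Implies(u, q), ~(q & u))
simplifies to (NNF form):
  ~q | ~u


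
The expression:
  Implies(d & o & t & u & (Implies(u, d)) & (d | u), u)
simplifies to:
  True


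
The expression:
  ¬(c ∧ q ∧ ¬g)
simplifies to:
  g ∨ ¬c ∨ ¬q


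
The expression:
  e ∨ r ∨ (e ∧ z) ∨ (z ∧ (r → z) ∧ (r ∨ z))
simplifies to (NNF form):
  e ∨ r ∨ z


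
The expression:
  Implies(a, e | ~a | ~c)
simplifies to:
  e | ~a | ~c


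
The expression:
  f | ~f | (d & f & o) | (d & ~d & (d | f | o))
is always true.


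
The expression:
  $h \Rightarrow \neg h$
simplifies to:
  $\neg h$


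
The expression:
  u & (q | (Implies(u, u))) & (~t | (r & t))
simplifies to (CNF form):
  u & (r | ~t)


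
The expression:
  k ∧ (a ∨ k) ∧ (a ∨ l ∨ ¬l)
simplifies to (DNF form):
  k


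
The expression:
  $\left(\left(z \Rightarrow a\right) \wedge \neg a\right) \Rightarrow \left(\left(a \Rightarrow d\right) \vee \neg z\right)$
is always true.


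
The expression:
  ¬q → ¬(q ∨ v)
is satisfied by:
  {q: True, v: False}
  {v: False, q: False}
  {v: True, q: True}


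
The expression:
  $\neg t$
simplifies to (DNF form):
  $\neg t$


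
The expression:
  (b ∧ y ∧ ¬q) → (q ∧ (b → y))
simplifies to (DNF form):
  q ∨ ¬b ∨ ¬y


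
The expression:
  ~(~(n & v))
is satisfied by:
  {n: True, v: True}


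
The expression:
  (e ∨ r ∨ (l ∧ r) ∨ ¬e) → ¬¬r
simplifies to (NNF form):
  r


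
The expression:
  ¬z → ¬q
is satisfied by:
  {z: True, q: False}
  {q: False, z: False}
  {q: True, z: True}


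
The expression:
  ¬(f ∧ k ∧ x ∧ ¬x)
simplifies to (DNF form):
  True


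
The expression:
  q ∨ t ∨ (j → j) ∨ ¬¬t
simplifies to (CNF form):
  True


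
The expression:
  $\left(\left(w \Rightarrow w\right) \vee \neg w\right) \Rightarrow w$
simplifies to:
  $w$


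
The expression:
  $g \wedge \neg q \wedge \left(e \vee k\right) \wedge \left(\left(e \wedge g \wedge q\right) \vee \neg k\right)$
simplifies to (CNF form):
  $e \wedge g \wedge \neg k \wedge \neg q$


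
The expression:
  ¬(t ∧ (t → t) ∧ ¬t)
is always true.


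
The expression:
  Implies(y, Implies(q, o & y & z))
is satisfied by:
  {z: True, o: True, q: False, y: False}
  {z: True, o: False, q: False, y: False}
  {o: True, z: False, q: False, y: False}
  {z: False, o: False, q: False, y: False}
  {y: True, z: True, o: True, q: False}
  {y: True, z: True, o: False, q: False}
  {y: True, o: True, z: False, q: False}
  {y: True, o: False, z: False, q: False}
  {z: True, q: True, o: True, y: False}
  {z: True, q: True, o: False, y: False}
  {q: True, o: True, z: False, y: False}
  {q: True, z: False, o: False, y: False}
  {y: True, z: True, q: True, o: True}


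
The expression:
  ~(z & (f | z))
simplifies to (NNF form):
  ~z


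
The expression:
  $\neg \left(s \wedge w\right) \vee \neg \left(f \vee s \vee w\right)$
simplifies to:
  $\neg s \vee \neg w$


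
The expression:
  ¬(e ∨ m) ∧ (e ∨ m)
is never true.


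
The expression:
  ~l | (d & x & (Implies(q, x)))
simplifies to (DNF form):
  ~l | (d & x)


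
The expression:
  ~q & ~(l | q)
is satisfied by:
  {q: False, l: False}


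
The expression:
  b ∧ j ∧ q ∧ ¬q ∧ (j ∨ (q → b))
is never true.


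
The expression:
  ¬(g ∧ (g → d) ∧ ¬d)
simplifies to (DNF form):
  True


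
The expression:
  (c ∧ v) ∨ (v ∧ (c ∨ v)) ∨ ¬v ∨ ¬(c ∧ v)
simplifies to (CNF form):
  True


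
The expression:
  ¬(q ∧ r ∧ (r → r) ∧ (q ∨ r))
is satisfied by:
  {q: False, r: False}
  {r: True, q: False}
  {q: True, r: False}


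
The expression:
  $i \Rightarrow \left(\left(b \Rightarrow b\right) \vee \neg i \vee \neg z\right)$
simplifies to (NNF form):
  $\text{True}$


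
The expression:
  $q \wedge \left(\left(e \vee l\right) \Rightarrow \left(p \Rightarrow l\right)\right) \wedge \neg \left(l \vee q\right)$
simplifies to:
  $\text{False}$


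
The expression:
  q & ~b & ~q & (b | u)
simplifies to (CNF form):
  False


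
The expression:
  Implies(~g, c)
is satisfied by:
  {c: True, g: True}
  {c: True, g: False}
  {g: True, c: False}


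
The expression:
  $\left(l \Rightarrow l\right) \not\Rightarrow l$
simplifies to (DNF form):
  $\neg l$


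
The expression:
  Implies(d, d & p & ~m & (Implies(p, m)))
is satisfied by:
  {d: False}


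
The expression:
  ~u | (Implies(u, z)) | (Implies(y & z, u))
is always true.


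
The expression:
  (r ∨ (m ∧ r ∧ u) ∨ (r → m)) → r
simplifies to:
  r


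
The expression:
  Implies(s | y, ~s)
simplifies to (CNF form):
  ~s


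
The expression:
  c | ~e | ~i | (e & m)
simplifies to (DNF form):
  c | m | ~e | ~i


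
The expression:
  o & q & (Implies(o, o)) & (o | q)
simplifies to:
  o & q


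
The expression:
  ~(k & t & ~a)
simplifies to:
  a | ~k | ~t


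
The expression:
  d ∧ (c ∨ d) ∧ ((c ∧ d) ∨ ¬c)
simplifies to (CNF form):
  d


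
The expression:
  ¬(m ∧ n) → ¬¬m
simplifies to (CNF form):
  m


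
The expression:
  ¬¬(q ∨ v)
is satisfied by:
  {q: True, v: True}
  {q: True, v: False}
  {v: True, q: False}


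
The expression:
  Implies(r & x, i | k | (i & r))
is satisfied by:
  {i: True, k: True, x: False, r: False}
  {i: True, k: False, x: False, r: False}
  {k: True, i: False, x: False, r: False}
  {i: False, k: False, x: False, r: False}
  {i: True, r: True, k: True, x: False}
  {i: True, r: True, k: False, x: False}
  {r: True, k: True, i: False, x: False}
  {r: True, i: False, k: False, x: False}
  {i: True, x: True, k: True, r: False}
  {i: True, x: True, k: False, r: False}
  {x: True, k: True, i: False, r: False}
  {x: True, i: False, k: False, r: False}
  {r: True, x: True, i: True, k: True}
  {r: True, x: True, i: True, k: False}
  {r: True, x: True, k: True, i: False}


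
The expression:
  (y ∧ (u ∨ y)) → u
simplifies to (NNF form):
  u ∨ ¬y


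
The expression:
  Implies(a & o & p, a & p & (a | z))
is always true.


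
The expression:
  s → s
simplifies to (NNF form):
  True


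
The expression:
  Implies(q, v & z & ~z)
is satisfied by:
  {q: False}


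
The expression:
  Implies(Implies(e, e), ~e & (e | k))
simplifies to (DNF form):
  k & ~e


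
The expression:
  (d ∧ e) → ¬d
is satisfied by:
  {e: False, d: False}
  {d: True, e: False}
  {e: True, d: False}


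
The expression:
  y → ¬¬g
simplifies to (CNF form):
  g ∨ ¬y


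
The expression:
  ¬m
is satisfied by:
  {m: False}


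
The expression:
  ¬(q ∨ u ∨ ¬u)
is never true.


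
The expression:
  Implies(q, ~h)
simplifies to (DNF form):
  ~h | ~q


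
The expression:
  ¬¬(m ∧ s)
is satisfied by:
  {m: True, s: True}


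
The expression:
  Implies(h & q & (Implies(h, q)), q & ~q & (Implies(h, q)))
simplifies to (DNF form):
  ~h | ~q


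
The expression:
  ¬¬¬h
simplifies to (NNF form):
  ¬h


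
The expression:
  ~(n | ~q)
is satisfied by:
  {q: True, n: False}


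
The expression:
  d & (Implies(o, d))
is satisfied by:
  {d: True}


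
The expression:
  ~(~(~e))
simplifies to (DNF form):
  ~e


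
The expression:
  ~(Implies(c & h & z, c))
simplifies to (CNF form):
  False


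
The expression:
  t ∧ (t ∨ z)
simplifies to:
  t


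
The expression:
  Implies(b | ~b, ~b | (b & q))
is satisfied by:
  {q: True, b: False}
  {b: False, q: False}
  {b: True, q: True}


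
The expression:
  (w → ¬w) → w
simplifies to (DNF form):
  w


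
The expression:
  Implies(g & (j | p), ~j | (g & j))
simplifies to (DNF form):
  True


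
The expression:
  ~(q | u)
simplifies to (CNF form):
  ~q & ~u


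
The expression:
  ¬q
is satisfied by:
  {q: False}


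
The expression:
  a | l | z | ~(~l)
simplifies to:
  a | l | z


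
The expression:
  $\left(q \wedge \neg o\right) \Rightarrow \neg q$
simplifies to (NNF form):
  $o \vee \neg q$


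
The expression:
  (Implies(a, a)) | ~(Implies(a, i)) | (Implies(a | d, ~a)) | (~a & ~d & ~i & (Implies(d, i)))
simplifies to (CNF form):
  True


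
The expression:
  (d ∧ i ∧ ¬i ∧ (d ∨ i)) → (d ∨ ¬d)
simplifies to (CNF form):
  True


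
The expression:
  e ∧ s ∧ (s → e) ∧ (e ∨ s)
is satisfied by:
  {e: True, s: True}


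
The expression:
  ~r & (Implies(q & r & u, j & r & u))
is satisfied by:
  {r: False}


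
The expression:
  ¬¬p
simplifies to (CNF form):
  p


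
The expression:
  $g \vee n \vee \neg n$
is always true.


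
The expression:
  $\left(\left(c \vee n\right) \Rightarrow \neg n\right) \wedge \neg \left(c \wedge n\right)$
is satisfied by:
  {n: False}


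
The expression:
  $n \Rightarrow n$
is always true.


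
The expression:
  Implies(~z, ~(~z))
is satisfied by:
  {z: True}


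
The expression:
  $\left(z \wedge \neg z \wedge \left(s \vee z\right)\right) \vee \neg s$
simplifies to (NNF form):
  $\neg s$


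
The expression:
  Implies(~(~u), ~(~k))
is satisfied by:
  {k: True, u: False}
  {u: False, k: False}
  {u: True, k: True}


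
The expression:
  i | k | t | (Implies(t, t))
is always true.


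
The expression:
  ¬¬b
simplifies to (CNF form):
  b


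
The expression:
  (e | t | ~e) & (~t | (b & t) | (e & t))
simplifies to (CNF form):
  b | e | ~t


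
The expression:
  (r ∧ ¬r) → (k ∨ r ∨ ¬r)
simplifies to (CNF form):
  True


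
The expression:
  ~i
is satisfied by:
  {i: False}


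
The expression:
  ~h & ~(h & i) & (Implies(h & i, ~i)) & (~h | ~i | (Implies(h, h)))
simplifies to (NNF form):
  ~h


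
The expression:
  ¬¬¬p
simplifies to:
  ¬p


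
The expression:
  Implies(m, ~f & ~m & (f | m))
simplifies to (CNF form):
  ~m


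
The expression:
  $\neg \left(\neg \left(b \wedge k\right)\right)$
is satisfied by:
  {b: True, k: True}


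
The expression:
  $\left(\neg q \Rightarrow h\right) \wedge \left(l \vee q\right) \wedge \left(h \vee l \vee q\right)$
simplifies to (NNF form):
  $q \vee \left(h \wedge l\right)$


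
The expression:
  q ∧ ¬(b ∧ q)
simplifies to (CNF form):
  q ∧ ¬b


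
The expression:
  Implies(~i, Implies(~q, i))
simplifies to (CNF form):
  i | q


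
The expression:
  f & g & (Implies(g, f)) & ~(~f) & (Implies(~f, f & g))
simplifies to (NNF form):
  f & g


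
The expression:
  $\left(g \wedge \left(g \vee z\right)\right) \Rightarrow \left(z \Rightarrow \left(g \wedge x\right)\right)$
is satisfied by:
  {x: True, g: False, z: False}
  {g: False, z: False, x: False}
  {x: True, z: True, g: False}
  {z: True, g: False, x: False}
  {x: True, g: True, z: False}
  {g: True, x: False, z: False}
  {x: True, z: True, g: True}


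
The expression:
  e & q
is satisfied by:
  {e: True, q: True}


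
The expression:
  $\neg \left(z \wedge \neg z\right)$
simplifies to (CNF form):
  $\text{True}$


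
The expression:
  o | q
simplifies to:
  o | q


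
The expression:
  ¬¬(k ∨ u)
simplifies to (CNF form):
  k ∨ u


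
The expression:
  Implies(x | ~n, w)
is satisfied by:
  {w: True, n: True, x: False}
  {w: True, n: False, x: False}
  {x: True, w: True, n: True}
  {x: True, w: True, n: False}
  {n: True, x: False, w: False}


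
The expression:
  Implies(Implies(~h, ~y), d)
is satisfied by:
  {d: True, y: True, h: False}
  {d: True, y: False, h: False}
  {d: True, h: True, y: True}
  {d: True, h: True, y: False}
  {y: True, h: False, d: False}


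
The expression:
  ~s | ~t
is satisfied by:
  {s: False, t: False}
  {t: True, s: False}
  {s: True, t: False}


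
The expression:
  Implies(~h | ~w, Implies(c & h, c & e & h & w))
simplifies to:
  w | ~c | ~h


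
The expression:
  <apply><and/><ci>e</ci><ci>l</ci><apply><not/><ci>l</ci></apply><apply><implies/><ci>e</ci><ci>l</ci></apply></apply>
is never true.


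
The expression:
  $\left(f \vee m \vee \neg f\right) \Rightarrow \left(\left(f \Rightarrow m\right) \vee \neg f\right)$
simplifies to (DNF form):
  $m \vee \neg f$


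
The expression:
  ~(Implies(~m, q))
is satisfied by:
  {q: False, m: False}


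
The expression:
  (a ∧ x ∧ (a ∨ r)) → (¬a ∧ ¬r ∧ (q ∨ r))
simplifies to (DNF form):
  ¬a ∨ ¬x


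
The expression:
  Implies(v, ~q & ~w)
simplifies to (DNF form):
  ~v | (~q & ~w)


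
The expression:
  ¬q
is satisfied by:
  {q: False}


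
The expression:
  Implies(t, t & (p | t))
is always true.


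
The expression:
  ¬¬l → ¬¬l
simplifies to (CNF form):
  True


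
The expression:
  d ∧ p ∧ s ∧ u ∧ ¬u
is never true.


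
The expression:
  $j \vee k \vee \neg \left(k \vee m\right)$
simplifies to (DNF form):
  $j \vee k \vee \neg m$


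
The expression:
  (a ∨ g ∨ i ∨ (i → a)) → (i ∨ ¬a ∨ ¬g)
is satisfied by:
  {i: True, g: False, a: False}
  {g: False, a: False, i: False}
  {i: True, a: True, g: False}
  {a: True, g: False, i: False}
  {i: True, g: True, a: False}
  {g: True, i: False, a: False}
  {i: True, a: True, g: True}


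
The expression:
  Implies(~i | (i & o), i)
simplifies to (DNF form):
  i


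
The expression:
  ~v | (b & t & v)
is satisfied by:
  {t: True, b: True, v: False}
  {t: True, b: False, v: False}
  {b: True, t: False, v: False}
  {t: False, b: False, v: False}
  {t: True, v: True, b: True}


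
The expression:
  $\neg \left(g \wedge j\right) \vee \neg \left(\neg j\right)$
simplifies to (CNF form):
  $\text{True}$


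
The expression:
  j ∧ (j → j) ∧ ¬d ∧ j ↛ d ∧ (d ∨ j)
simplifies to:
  j ∧ ¬d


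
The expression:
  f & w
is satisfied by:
  {w: True, f: True}


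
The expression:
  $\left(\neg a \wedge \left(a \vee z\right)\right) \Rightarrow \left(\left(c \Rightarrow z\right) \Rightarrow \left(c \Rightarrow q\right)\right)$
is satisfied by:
  {a: True, q: True, c: False, z: False}
  {a: True, c: False, z: False, q: False}
  {q: True, c: False, z: False, a: False}
  {q: False, c: False, z: False, a: False}
  {a: True, z: True, q: True, c: False}
  {a: True, z: True, q: False, c: False}
  {z: True, q: True, a: False, c: False}
  {z: True, a: False, c: False, q: False}
  {q: True, a: True, c: True, z: False}
  {a: True, c: True, q: False, z: False}
  {q: True, c: True, a: False, z: False}
  {c: True, a: False, z: False, q: False}
  {a: True, z: True, c: True, q: True}
  {a: True, z: True, c: True, q: False}
  {z: True, c: True, q: True, a: False}


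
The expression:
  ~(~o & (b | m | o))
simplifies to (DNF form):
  o | (~b & ~m)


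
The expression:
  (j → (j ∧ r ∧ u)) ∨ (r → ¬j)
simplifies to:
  u ∨ ¬j ∨ ¬r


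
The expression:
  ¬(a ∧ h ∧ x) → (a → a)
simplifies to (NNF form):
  True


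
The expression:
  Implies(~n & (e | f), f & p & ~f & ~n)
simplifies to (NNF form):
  n | (~e & ~f)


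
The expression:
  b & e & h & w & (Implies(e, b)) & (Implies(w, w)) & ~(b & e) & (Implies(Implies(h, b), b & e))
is never true.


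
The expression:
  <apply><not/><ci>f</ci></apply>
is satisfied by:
  {f: False}


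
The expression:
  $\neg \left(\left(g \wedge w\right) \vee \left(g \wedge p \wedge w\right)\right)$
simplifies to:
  $\neg g \vee \neg w$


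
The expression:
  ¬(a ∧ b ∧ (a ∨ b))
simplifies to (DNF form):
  ¬a ∨ ¬b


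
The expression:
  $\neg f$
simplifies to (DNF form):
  $\neg f$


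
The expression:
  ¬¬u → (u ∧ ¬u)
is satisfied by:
  {u: False}


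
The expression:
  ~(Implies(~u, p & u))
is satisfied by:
  {u: False}


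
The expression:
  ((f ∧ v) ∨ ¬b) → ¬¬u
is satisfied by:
  {b: True, u: True, v: False, f: False}
  {f: True, b: True, u: True, v: False}
  {b: True, u: True, v: True, f: False}
  {f: True, b: True, u: True, v: True}
  {u: True, f: False, v: False, b: False}
  {u: True, f: True, v: False, b: False}
  {u: True, v: True, f: False, b: False}
  {f: True, u: True, v: True, b: False}
  {b: True, f: False, v: False, u: False}
  {f: True, b: True, v: False, u: False}
  {b: True, v: True, f: False, u: False}


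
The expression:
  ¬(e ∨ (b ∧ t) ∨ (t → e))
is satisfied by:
  {t: True, b: False, e: False}


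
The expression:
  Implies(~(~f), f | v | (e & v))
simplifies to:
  True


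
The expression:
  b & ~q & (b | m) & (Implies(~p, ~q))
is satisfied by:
  {b: True, q: False}


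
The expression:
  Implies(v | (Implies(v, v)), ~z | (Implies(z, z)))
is always true.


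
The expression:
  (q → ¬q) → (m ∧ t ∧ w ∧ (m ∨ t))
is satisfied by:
  {q: True, m: True, w: True, t: True}
  {q: True, m: True, w: True, t: False}
  {q: True, m: True, t: True, w: False}
  {q: True, m: True, t: False, w: False}
  {q: True, w: True, t: True, m: False}
  {q: True, w: True, t: False, m: False}
  {q: True, w: False, t: True, m: False}
  {q: True, w: False, t: False, m: False}
  {m: True, w: True, t: True, q: False}


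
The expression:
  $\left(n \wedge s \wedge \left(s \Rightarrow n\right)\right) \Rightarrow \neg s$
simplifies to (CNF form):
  $\neg n \vee \neg s$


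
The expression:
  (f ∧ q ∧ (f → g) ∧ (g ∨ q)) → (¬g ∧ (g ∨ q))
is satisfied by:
  {g: False, q: False, f: False}
  {f: True, g: False, q: False}
  {q: True, g: False, f: False}
  {f: True, q: True, g: False}
  {g: True, f: False, q: False}
  {f: True, g: True, q: False}
  {q: True, g: True, f: False}


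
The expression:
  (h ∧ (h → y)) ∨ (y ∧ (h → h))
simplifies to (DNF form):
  y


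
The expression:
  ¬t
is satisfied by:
  {t: False}


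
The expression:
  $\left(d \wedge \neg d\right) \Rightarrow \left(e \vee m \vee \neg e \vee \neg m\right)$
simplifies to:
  $\text{True}$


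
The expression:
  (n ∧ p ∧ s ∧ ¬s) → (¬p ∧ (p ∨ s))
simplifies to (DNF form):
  True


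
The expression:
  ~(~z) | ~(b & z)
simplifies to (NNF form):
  True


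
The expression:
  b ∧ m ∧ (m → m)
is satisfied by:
  {m: True, b: True}


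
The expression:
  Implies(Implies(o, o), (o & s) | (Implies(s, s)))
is always true.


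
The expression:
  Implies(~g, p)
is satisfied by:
  {g: True, p: True}
  {g: True, p: False}
  {p: True, g: False}


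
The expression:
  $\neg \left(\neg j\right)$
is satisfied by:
  {j: True}


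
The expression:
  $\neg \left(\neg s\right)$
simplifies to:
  $s$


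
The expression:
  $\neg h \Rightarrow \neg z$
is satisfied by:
  {h: True, z: False}
  {z: False, h: False}
  {z: True, h: True}


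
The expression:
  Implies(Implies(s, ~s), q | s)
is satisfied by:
  {q: True, s: True}
  {q: True, s: False}
  {s: True, q: False}


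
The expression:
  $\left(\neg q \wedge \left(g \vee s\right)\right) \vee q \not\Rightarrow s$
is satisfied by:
  {g: True, s: False, q: False}
  {g: True, s: True, q: False}
  {s: True, g: False, q: False}
  {q: True, g: True, s: False}
  {q: True, g: False, s: False}


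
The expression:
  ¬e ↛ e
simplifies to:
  ¬e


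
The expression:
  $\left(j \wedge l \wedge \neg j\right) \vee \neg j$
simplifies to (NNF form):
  $\neg j$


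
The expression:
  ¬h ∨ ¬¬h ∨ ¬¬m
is always true.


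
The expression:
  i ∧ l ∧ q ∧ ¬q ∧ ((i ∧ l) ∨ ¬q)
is never true.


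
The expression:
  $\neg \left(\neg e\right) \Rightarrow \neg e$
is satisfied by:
  {e: False}


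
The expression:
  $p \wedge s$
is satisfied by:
  {p: True, s: True}


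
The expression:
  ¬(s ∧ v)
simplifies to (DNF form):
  ¬s ∨ ¬v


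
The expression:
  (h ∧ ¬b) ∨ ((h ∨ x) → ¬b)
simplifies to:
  (¬h ∧ ¬x) ∨ ¬b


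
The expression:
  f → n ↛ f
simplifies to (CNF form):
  ¬f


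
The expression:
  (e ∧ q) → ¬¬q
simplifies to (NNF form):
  True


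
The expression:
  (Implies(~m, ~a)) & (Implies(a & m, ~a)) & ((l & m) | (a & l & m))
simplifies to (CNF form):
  l & m & ~a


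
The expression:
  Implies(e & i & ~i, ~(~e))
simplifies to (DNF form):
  True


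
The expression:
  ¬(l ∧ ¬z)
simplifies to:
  z ∨ ¬l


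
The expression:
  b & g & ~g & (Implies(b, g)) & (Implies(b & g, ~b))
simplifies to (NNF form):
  False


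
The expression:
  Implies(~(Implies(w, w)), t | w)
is always true.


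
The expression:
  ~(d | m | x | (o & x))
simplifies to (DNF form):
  ~d & ~m & ~x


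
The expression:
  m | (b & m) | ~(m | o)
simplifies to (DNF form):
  m | ~o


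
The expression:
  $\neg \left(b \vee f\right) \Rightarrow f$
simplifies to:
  $b \vee f$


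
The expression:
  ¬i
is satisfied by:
  {i: False}


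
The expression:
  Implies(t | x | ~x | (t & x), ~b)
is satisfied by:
  {b: False}


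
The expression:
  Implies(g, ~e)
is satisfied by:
  {g: False, e: False}
  {e: True, g: False}
  {g: True, e: False}


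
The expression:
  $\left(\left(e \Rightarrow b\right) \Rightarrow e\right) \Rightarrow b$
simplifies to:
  $b \vee \neg e$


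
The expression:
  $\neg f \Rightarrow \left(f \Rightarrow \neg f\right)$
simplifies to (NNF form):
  $\text{True}$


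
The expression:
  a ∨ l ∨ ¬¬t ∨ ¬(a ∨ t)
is always true.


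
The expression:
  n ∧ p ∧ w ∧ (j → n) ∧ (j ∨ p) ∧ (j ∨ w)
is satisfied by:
  {p: True, w: True, n: True}


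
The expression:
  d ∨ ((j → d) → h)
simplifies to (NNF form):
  d ∨ h ∨ j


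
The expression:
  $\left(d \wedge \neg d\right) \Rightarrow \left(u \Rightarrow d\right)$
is always true.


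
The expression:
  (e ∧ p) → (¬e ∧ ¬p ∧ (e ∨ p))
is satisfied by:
  {p: False, e: False}
  {e: True, p: False}
  {p: True, e: False}


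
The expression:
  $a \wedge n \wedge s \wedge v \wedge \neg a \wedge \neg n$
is never true.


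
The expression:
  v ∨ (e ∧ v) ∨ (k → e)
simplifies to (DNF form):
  e ∨ v ∨ ¬k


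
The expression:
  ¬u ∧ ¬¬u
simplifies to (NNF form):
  False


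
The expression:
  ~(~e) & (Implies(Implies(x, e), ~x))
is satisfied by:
  {e: True, x: False}


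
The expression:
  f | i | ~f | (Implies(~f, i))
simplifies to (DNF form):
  True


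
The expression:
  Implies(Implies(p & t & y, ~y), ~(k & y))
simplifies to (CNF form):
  (p | ~k | ~y) & (t | ~k | ~y)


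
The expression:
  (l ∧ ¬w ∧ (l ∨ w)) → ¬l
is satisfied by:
  {w: True, l: False}
  {l: False, w: False}
  {l: True, w: True}


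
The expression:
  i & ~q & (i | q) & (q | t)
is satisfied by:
  {t: True, i: True, q: False}


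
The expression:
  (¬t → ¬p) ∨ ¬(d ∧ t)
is always true.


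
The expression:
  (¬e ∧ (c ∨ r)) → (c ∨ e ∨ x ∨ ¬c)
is always true.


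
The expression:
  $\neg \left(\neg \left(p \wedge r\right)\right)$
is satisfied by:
  {r: True, p: True}


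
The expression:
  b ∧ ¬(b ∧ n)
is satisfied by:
  {b: True, n: False}


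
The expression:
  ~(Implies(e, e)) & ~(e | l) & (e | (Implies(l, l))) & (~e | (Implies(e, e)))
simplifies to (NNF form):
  False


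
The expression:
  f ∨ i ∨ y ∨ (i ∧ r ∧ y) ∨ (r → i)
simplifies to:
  f ∨ i ∨ y ∨ ¬r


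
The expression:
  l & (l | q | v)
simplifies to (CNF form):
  l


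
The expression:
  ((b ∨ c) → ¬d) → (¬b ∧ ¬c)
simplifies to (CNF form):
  (d ∨ ¬b) ∧ (d ∨ ¬c)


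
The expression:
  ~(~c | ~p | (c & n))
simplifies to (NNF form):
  c & p & ~n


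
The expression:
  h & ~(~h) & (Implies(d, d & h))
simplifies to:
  h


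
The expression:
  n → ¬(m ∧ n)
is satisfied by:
  {m: False, n: False}
  {n: True, m: False}
  {m: True, n: False}


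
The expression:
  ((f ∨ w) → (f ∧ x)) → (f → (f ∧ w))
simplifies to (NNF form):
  w ∨ ¬f ∨ ¬x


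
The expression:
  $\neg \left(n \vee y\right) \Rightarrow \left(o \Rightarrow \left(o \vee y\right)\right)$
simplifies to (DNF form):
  $\text{True}$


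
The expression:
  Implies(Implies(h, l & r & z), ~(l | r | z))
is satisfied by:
  {h: True, l: False, z: False, r: False}
  {r: True, h: True, l: False, z: False}
  {h: True, z: True, l: False, r: False}
  {r: True, h: True, z: True, l: False}
  {h: True, l: True, z: False, r: False}
  {h: True, r: True, l: True, z: False}
  {h: True, z: True, l: True, r: False}
  {r: False, l: False, z: False, h: False}


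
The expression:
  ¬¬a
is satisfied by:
  {a: True}


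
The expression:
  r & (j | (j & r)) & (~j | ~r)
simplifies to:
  False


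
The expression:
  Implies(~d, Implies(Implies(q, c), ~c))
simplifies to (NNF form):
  d | ~c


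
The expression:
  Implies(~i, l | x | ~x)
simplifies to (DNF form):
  True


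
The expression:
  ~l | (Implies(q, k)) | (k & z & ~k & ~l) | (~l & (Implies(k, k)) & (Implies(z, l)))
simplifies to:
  k | ~l | ~q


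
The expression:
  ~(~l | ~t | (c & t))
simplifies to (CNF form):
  l & t & ~c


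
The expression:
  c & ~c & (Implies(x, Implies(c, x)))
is never true.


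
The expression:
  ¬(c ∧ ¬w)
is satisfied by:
  {w: True, c: False}
  {c: False, w: False}
  {c: True, w: True}


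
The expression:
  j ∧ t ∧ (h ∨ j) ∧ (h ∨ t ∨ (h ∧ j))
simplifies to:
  j ∧ t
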